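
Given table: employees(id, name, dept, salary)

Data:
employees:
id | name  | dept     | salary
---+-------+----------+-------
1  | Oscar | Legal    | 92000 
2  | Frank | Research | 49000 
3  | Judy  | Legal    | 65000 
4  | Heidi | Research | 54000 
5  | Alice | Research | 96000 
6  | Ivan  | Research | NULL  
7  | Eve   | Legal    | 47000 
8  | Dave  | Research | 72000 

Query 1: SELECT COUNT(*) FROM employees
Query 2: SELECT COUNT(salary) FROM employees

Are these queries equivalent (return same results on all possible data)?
No, not equivalent

Query 1 returns: [(8,)]
Query 2 returns: [(7,)]

Reason: COUNT(*) includes NULLs, COUNT(column) excludes them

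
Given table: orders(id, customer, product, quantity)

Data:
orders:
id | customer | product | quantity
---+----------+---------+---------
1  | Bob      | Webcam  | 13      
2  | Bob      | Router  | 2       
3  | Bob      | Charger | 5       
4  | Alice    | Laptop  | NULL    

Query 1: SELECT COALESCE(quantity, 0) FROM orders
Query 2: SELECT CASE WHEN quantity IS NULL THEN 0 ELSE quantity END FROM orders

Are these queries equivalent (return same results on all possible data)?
Yes, equivalent

Both queries return: [(0,), (2,), (5,), (13,)]

Reason: COALESCE vs CASE for NULL handling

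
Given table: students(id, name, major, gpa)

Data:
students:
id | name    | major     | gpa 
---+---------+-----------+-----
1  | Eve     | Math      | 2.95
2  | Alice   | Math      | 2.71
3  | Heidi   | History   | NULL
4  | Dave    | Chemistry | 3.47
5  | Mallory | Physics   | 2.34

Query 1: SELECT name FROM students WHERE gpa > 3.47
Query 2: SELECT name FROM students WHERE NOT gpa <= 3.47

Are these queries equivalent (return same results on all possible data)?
Yes, equivalent

Both queries return: []

Reason: Both filter gpa > 3.47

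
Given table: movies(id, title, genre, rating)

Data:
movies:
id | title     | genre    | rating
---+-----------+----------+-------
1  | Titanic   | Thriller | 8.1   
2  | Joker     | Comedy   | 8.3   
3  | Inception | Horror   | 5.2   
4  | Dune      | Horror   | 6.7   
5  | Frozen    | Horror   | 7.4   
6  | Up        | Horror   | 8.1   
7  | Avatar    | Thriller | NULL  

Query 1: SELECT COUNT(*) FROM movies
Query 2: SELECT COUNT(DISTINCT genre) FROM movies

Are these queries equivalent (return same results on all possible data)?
No, not equivalent

Query 1 returns: [(7,)]
Query 2 returns: [(3,)]

Reason: COUNT(*) counts rows, COUNT(DISTINCT genre) counts unique genres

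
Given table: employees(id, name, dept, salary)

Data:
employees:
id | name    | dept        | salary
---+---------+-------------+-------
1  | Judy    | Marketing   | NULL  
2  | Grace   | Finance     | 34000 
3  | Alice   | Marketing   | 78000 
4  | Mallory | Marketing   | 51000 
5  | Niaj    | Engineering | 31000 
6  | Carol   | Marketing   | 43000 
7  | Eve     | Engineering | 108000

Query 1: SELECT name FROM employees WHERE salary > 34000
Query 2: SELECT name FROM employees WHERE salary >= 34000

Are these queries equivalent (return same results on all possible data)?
No, not equivalent

Query 1 returns: [('Alice',), ('Mallory',), ('Carol',), ('Eve',)]
Query 2 returns: [('Grace',), ('Alice',), ('Mallory',), ('Carol',), ('Eve',)]

Reason: > vs >= gives different results when salary = 34000 exists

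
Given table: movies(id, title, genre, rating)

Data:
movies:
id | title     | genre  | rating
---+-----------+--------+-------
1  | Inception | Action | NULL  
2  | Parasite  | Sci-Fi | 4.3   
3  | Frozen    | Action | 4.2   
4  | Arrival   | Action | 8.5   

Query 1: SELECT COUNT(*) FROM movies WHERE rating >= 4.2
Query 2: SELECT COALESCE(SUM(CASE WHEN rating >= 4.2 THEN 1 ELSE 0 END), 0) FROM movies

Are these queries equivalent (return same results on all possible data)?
Yes, equivalent

Both queries return: [(3,)]

Reason: COUNT with WHERE vs conditional SUM (COALESCE handles empty-table NULL)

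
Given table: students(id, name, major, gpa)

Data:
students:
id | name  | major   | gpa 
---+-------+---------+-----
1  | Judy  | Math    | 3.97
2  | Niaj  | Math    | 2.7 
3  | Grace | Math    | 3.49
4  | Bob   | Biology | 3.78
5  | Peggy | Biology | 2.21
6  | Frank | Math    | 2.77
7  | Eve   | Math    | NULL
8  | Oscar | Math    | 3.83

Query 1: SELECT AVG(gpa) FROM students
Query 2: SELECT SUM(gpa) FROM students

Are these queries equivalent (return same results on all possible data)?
No, not equivalent

Query 1 returns: [(3.25,)]
Query 2 returns: [(22.75,)]

Reason: AVG vs SUM give different aggregate values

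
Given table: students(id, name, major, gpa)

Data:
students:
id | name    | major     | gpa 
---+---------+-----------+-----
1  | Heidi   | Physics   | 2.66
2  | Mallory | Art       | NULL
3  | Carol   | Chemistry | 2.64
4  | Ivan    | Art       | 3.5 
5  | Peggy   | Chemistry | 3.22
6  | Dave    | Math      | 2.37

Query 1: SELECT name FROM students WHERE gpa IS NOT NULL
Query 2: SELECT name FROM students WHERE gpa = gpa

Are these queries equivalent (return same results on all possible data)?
Yes, equivalent

Both queries return: [('Carol',), ('Dave',), ('Heidi',), ('Ivan',), ('Peggy',)]

Reason: IS NOT NULL vs self-equality (both exclude NULLs)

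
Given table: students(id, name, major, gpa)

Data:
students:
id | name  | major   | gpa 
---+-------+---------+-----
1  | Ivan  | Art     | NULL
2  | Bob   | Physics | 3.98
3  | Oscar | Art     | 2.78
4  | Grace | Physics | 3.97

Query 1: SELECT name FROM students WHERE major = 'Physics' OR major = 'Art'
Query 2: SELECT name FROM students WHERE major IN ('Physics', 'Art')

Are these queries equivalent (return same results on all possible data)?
Yes, equivalent

Both queries return: [('Bob',), ('Grace',), ('Ivan',), ('Oscar',)]

Reason: OR vs IN are equivalent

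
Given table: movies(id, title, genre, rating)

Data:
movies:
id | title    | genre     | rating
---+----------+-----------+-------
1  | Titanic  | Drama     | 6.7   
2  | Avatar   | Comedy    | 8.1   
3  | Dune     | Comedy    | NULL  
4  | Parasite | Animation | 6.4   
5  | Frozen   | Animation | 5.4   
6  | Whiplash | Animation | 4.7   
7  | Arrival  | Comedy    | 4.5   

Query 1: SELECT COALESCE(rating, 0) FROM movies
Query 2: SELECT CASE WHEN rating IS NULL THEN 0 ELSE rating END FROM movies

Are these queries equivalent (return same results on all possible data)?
Yes, equivalent

Both queries return: [(0,), (4.5,), (4.7,), (5.4,), (6.4,), (6.7,), (8.1,)]

Reason: COALESCE vs CASE for NULL handling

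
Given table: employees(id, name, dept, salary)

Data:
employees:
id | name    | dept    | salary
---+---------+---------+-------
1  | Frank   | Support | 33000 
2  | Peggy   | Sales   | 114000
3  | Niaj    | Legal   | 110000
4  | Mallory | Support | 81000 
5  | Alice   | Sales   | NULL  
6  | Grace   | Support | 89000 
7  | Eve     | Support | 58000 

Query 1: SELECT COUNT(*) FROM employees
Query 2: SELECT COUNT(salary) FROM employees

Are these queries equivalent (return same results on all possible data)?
No, not equivalent

Query 1 returns: [(7,)]
Query 2 returns: [(6,)]

Reason: COUNT(*) includes NULLs, COUNT(column) excludes them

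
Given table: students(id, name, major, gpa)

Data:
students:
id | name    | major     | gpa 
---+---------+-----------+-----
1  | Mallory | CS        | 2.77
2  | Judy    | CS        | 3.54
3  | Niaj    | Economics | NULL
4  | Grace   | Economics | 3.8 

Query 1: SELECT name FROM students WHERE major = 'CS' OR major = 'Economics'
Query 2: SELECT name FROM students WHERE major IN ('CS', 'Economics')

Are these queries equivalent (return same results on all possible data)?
Yes, equivalent

Both queries return: [('Grace',), ('Judy',), ('Mallory',), ('Niaj',)]

Reason: OR vs IN are equivalent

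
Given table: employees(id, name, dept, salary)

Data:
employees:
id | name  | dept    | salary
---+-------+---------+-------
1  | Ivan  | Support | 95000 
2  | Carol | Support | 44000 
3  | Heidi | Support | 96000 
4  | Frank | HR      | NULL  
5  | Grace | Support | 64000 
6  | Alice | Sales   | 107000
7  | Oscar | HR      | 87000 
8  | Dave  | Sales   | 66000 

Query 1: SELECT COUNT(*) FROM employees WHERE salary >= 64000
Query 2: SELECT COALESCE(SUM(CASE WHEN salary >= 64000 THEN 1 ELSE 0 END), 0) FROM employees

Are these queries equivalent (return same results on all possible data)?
Yes, equivalent

Both queries return: [(6,)]

Reason: COUNT with WHERE vs conditional SUM (COALESCE handles empty-table NULL)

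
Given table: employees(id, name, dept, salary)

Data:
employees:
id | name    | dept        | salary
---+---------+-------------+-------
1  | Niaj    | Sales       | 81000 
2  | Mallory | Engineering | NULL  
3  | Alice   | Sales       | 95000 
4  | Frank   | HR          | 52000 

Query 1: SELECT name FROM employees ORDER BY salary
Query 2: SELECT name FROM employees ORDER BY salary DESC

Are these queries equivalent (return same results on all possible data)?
No, not equivalent

Query 1 returns: [('Mallory',), ('Frank',), ('Niaj',), ('Alice',)]
Query 2 returns: [('Alice',), ('Niaj',), ('Frank',), ('Mallory',)]

Reason: ASC vs DESC gives opposite ordering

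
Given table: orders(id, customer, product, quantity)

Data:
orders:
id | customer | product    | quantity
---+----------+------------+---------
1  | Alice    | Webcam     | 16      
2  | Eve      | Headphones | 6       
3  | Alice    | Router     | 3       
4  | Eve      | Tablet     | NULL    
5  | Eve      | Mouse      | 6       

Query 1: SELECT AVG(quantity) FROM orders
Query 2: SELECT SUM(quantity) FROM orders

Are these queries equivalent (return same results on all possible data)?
No, not equivalent

Query 1 returns: [(7.75,)]
Query 2 returns: [(31,)]

Reason: AVG vs SUM give different aggregate values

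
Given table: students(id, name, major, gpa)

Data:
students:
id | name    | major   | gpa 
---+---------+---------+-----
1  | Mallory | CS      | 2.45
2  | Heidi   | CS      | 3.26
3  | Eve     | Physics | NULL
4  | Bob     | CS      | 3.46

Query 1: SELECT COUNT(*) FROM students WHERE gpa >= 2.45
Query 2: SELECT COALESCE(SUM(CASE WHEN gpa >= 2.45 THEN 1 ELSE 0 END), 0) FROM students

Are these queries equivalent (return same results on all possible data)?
Yes, equivalent

Both queries return: [(3,)]

Reason: COUNT with WHERE vs conditional SUM (COALESCE handles empty-table NULL)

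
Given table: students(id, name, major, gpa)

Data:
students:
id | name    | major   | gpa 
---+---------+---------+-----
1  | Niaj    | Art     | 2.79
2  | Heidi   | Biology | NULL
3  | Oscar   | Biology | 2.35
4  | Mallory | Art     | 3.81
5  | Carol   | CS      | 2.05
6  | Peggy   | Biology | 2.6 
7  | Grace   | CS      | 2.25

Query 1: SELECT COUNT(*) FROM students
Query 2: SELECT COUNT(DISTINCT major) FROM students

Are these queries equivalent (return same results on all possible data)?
No, not equivalent

Query 1 returns: [(7,)]
Query 2 returns: [(3,)]

Reason: COUNT(*) counts rows, COUNT(DISTINCT major) counts unique majors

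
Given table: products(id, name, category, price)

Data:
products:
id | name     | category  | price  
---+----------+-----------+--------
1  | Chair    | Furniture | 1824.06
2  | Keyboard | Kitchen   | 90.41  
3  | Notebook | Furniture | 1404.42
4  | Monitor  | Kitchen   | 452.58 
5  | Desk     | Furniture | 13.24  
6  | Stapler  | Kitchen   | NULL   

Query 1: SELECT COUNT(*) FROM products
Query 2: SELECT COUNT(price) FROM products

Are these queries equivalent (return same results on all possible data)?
No, not equivalent

Query 1 returns: [(6,)]
Query 2 returns: [(5,)]

Reason: COUNT(*) includes NULLs, COUNT(column) excludes them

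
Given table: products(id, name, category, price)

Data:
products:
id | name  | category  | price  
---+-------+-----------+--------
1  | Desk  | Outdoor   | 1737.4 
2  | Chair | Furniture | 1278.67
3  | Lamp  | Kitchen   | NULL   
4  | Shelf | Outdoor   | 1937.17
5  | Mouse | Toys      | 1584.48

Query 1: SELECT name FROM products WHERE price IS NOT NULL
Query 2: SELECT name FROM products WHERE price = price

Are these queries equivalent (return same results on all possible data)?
Yes, equivalent

Both queries return: [('Chair',), ('Desk',), ('Mouse',), ('Shelf',)]

Reason: IS NOT NULL vs self-equality (both exclude NULLs)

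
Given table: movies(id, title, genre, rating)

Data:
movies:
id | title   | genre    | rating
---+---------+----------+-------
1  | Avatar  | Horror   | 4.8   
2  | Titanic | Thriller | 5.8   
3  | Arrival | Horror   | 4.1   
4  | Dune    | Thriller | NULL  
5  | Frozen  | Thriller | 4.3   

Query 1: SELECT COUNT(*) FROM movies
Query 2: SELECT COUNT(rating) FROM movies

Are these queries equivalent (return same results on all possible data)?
No, not equivalent

Query 1 returns: [(5,)]
Query 2 returns: [(4,)]

Reason: COUNT(*) includes NULLs, COUNT(column) excludes them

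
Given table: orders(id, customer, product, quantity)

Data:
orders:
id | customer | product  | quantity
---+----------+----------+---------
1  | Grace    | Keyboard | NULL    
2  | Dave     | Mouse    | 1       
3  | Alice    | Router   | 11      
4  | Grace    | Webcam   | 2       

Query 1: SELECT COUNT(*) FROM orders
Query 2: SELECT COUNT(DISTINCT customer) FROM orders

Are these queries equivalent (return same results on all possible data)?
No, not equivalent

Query 1 returns: [(4,)]
Query 2 returns: [(3,)]

Reason: COUNT(*) counts rows, COUNT(DISTINCT customer) counts unique customers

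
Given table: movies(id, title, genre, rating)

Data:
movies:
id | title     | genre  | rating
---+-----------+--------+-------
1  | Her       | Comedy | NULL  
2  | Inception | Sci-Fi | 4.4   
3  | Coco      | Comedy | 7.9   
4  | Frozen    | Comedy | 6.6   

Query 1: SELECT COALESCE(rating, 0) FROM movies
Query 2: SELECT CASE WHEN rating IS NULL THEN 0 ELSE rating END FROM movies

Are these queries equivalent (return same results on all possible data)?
Yes, equivalent

Both queries return: [(0,), (4.4,), (6.6,), (7.9,)]

Reason: COALESCE vs CASE for NULL handling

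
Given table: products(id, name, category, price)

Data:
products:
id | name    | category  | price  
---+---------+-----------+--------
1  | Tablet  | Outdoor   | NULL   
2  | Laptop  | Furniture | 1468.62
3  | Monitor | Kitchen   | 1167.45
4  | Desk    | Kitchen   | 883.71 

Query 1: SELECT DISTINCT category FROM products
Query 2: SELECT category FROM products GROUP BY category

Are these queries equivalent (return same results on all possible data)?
Yes, equivalent

Both queries return: [('Furniture',), ('Kitchen',), ('Outdoor',)]

Reason: Both get unique categorys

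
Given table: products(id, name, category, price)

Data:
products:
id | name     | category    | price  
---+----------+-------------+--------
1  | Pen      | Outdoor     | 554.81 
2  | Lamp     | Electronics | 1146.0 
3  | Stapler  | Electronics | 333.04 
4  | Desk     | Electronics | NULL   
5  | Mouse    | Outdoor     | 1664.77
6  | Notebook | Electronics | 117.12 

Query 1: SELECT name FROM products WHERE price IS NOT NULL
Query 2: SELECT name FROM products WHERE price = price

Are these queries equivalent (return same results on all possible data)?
Yes, equivalent

Both queries return: [('Lamp',), ('Mouse',), ('Notebook',), ('Pen',), ('Stapler',)]

Reason: IS NOT NULL vs self-equality (both exclude NULLs)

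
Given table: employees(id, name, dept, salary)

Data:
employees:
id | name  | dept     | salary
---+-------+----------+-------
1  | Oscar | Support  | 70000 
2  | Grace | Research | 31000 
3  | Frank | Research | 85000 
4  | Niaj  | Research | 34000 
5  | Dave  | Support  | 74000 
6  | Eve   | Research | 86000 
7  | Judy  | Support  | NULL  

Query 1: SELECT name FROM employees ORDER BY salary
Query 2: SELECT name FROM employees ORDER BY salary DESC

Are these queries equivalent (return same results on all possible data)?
No, not equivalent

Query 1 returns: [('Judy',), ('Grace',), ('Niaj',), ('Oscar',), ('Dave',), ('Frank',), ('Eve',)]
Query 2 returns: [('Eve',), ('Frank',), ('Dave',), ('Oscar',), ('Niaj',), ('Grace',), ('Judy',)]

Reason: ASC vs DESC gives opposite ordering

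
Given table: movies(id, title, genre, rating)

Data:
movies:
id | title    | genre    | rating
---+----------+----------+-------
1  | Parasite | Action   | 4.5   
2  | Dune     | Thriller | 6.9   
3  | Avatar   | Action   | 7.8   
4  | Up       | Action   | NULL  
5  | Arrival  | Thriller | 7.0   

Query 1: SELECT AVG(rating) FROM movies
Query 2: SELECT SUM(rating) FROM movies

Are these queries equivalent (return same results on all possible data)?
No, not equivalent

Query 1 returns: [(6.55,)]
Query 2 returns: [(26.2,)]

Reason: AVG vs SUM give different aggregate values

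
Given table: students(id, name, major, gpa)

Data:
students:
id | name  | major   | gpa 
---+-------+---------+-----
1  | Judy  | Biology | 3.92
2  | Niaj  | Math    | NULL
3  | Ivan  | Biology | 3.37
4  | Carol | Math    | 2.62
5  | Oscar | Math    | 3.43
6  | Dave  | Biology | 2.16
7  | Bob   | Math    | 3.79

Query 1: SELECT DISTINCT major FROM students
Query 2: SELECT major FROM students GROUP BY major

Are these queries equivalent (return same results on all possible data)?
Yes, equivalent

Both queries return: [('Biology',), ('Math',)]

Reason: Both get unique majors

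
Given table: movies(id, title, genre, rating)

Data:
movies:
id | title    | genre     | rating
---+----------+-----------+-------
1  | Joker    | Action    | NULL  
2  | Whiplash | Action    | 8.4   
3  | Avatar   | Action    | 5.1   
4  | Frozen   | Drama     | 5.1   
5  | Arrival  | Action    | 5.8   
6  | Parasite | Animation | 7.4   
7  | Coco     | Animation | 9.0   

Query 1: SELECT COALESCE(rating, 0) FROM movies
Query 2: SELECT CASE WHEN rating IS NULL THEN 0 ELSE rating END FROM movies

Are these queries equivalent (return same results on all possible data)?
Yes, equivalent

Both queries return: [(0,), (5.1,), (5.1,), (5.8,), (7.4,), (8.4,), (9.0,)]

Reason: COALESCE vs CASE for NULL handling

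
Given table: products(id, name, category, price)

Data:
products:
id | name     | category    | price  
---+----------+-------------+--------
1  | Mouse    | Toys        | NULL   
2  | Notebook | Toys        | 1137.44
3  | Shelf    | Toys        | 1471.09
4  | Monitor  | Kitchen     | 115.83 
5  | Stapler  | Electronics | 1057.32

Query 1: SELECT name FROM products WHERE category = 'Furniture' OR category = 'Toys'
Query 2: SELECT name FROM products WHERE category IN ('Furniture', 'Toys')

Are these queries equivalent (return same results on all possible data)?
Yes, equivalent

Both queries return: [('Mouse',), ('Notebook',), ('Shelf',)]

Reason: OR vs IN are equivalent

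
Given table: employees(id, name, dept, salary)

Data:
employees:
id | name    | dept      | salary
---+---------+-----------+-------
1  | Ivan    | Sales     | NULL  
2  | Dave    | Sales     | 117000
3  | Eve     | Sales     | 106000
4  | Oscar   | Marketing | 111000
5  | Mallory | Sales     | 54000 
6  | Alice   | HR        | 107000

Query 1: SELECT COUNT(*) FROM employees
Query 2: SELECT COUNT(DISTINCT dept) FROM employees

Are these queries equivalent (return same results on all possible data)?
No, not equivalent

Query 1 returns: [(6,)]
Query 2 returns: [(3,)]

Reason: COUNT(*) counts rows, COUNT(DISTINCT dept) counts unique depts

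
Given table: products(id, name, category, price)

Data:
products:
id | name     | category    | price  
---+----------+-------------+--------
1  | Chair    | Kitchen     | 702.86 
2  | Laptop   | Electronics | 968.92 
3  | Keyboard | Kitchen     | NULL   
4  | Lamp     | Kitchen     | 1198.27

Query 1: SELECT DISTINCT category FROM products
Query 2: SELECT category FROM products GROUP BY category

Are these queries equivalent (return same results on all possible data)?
Yes, equivalent

Both queries return: [('Electronics',), ('Kitchen',)]

Reason: Both get unique categorys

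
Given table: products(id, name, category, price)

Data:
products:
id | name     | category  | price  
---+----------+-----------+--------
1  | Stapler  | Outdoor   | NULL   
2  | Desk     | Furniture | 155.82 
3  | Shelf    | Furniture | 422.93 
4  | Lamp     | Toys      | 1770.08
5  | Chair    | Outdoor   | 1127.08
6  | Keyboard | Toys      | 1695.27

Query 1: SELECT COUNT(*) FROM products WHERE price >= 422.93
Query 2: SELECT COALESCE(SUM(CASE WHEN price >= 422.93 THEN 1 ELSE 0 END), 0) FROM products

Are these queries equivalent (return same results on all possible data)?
Yes, equivalent

Both queries return: [(4,)]

Reason: COUNT with WHERE vs conditional SUM (COALESCE handles empty-table NULL)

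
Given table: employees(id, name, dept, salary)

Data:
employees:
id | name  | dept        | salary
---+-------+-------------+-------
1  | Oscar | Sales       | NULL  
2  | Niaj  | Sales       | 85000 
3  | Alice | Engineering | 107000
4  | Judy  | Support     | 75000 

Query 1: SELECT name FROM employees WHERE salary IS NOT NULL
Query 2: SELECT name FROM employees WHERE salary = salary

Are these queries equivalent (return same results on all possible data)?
Yes, equivalent

Both queries return: [('Alice',), ('Judy',), ('Niaj',)]

Reason: IS NOT NULL vs self-equality (both exclude NULLs)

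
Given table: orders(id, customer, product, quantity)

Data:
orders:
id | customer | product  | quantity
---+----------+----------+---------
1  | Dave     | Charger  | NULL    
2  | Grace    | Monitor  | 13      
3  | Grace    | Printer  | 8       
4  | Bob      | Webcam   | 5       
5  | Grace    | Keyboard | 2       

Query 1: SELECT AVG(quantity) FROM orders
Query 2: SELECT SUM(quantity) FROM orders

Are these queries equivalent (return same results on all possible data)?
No, not equivalent

Query 1 returns: [(7.0,)]
Query 2 returns: [(28,)]

Reason: AVG vs SUM give different aggregate values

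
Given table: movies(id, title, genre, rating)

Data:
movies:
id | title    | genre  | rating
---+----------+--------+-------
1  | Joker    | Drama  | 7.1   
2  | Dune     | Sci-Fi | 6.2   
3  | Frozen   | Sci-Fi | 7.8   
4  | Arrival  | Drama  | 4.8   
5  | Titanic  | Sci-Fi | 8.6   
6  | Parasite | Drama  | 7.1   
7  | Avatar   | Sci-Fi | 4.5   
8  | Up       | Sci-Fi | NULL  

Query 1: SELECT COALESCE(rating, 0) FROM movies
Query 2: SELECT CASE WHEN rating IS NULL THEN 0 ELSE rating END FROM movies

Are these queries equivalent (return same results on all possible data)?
Yes, equivalent

Both queries return: [(0,), (4.5,), (4.8,), (6.2,), (7.1,), (7.1,), (7.8,), (8.6,)]

Reason: COALESCE vs CASE for NULL handling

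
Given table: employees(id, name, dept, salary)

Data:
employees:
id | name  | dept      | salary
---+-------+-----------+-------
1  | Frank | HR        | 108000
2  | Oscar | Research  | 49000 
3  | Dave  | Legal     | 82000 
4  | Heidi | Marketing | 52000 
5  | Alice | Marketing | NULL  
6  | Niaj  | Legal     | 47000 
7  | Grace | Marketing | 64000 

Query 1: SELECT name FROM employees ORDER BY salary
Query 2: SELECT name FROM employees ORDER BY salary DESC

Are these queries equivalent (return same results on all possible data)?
No, not equivalent

Query 1 returns: [('Alice',), ('Niaj',), ('Oscar',), ('Heidi',), ('Grace',), ('Dave',), ('Frank',)]
Query 2 returns: [('Frank',), ('Dave',), ('Grace',), ('Heidi',), ('Oscar',), ('Niaj',), ('Alice',)]

Reason: ASC vs DESC gives opposite ordering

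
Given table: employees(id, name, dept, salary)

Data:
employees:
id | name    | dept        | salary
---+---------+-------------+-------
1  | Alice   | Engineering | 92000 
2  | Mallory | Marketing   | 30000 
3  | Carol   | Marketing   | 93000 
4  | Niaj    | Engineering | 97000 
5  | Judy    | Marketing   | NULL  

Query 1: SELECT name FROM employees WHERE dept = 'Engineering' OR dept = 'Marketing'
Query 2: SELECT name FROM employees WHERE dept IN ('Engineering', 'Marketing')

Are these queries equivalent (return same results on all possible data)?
Yes, equivalent

Both queries return: [('Alice',), ('Carol',), ('Judy',), ('Mallory',), ('Niaj',)]

Reason: OR vs IN are equivalent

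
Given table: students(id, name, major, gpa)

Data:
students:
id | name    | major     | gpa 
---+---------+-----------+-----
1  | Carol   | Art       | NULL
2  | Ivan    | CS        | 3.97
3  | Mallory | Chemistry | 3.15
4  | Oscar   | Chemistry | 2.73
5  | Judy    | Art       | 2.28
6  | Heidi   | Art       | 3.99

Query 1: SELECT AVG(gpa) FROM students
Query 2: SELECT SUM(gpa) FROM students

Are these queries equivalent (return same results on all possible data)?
No, not equivalent

Query 1 returns: [(3.224,)]
Query 2 returns: [(16.12,)]

Reason: AVG vs SUM give different aggregate values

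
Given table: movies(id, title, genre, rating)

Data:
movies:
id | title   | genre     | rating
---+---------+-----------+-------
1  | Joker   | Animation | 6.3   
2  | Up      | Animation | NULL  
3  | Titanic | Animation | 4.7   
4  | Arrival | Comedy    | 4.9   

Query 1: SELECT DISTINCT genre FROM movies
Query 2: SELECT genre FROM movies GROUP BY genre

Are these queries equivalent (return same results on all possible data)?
Yes, equivalent

Both queries return: [('Animation',), ('Comedy',)]

Reason: Both get unique genres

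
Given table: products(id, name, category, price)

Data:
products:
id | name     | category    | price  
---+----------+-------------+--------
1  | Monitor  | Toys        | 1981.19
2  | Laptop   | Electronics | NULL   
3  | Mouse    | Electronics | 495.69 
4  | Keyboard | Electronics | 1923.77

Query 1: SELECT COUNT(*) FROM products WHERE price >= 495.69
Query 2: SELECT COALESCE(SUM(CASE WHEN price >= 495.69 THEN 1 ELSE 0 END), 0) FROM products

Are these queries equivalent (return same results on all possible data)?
Yes, equivalent

Both queries return: [(3,)]

Reason: COUNT with WHERE vs conditional SUM (COALESCE handles empty-table NULL)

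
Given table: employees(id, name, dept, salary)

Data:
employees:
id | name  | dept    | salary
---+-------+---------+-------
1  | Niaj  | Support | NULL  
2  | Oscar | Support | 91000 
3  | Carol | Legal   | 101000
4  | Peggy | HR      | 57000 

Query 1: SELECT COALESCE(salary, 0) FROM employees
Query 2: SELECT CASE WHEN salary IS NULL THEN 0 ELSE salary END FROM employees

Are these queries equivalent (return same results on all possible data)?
Yes, equivalent

Both queries return: [(0,), (57000,), (91000,), (101000,)]

Reason: COALESCE vs CASE for NULL handling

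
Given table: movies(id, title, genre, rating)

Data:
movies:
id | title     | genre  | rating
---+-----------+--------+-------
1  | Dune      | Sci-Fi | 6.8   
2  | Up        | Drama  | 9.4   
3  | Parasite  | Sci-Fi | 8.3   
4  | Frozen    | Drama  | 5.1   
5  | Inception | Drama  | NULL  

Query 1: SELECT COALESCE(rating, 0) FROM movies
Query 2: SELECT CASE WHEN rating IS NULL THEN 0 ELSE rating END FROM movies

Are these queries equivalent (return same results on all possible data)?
Yes, equivalent

Both queries return: [(0,), (5.1,), (6.8,), (8.3,), (9.4,)]

Reason: COALESCE vs CASE for NULL handling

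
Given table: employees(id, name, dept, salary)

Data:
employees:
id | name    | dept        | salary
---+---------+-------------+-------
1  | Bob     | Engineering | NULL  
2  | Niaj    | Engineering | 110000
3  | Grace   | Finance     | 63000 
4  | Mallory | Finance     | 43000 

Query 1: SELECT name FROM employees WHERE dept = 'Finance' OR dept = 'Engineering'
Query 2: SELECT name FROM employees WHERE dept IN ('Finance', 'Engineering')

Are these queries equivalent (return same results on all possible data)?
Yes, equivalent

Both queries return: [('Bob',), ('Grace',), ('Mallory',), ('Niaj',)]

Reason: OR vs IN are equivalent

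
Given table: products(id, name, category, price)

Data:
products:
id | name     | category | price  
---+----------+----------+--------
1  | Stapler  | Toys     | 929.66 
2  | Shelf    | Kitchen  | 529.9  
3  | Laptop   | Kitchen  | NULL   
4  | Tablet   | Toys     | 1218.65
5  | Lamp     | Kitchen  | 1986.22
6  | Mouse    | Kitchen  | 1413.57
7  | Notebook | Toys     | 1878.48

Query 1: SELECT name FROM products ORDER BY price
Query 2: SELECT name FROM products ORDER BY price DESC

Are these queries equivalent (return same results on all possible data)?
No, not equivalent

Query 1 returns: [('Laptop',), ('Shelf',), ('Stapler',), ('Tablet',), ('Mouse',), ('Notebook',), ('Lamp',)]
Query 2 returns: [('Lamp',), ('Notebook',), ('Mouse',), ('Tablet',), ('Stapler',), ('Shelf',), ('Laptop',)]

Reason: ASC vs DESC gives opposite ordering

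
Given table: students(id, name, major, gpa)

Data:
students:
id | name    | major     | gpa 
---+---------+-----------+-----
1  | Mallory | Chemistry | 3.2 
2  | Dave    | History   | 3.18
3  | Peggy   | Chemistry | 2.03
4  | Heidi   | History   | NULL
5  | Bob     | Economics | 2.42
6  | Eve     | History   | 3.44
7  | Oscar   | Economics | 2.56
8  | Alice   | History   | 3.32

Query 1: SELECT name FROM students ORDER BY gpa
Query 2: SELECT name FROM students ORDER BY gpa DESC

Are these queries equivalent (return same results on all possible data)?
No, not equivalent

Query 1 returns: [('Heidi',), ('Peggy',), ('Bob',), ('Oscar',), ('Dave',), ('Mallory',), ('Alice',), ('Eve',)]
Query 2 returns: [('Eve',), ('Alice',), ('Mallory',), ('Dave',), ('Oscar',), ('Bob',), ('Peggy',), ('Heidi',)]

Reason: ASC vs DESC gives opposite ordering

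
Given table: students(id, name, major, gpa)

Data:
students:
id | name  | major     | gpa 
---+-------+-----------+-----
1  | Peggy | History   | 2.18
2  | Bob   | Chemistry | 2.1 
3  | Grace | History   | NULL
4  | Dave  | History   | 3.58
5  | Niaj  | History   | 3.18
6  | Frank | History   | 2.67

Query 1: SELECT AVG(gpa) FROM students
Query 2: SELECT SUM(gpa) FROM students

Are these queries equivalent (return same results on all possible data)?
No, not equivalent

Query 1 returns: [(2.742,)]
Query 2 returns: [(13.71,)]

Reason: AVG vs SUM give different aggregate values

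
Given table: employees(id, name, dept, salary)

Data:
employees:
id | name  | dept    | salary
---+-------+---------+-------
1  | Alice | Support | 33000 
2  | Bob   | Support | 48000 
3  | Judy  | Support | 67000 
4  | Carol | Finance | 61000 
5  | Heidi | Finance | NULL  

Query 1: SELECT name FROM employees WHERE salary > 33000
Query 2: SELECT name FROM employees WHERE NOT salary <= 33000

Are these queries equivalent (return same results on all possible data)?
Yes, equivalent

Both queries return: [('Bob',), ('Carol',), ('Judy',)]

Reason: Both filter salary > 33000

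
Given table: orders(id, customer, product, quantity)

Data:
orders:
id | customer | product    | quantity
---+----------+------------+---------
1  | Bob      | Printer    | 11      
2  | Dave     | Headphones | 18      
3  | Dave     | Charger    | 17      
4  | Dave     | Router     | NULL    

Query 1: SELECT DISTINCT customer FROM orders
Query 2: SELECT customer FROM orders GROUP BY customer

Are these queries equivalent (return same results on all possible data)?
Yes, equivalent

Both queries return: [('Bob',), ('Dave',)]

Reason: Both get unique customers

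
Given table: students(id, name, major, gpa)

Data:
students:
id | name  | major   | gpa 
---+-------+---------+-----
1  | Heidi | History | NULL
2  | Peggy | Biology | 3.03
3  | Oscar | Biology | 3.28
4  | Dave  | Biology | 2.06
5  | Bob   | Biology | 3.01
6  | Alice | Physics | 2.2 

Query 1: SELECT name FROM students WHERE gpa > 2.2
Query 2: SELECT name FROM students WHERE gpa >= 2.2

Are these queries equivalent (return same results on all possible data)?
No, not equivalent

Query 1 returns: [('Peggy',), ('Oscar',), ('Bob',)]
Query 2 returns: [('Peggy',), ('Oscar',), ('Bob',), ('Alice',)]

Reason: > vs >= gives different results when gpa = 2.2 exists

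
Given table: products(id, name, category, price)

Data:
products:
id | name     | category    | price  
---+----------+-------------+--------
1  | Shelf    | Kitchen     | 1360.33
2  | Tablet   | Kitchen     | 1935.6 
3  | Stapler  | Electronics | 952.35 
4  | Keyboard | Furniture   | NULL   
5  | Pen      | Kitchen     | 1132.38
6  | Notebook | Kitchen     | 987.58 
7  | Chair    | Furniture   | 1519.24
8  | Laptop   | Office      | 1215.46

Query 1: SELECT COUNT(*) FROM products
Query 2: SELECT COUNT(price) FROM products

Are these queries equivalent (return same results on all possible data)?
No, not equivalent

Query 1 returns: [(8,)]
Query 2 returns: [(7,)]

Reason: COUNT(*) includes NULLs, COUNT(column) excludes them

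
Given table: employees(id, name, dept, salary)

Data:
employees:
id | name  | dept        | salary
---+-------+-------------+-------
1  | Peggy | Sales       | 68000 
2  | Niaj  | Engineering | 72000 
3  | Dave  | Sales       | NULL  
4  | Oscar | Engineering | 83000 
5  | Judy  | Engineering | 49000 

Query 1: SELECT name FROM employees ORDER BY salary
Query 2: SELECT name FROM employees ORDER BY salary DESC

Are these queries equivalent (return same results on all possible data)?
No, not equivalent

Query 1 returns: [('Dave',), ('Judy',), ('Peggy',), ('Niaj',), ('Oscar',)]
Query 2 returns: [('Oscar',), ('Niaj',), ('Peggy',), ('Judy',), ('Dave',)]

Reason: ASC vs DESC gives opposite ordering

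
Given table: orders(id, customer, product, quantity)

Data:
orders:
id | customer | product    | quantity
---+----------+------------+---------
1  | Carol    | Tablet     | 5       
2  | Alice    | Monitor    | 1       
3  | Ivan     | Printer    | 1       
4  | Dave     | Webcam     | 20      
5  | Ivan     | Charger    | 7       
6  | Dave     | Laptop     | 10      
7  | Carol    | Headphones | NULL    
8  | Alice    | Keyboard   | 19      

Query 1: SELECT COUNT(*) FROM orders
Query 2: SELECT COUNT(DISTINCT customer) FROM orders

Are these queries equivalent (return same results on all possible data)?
No, not equivalent

Query 1 returns: [(8,)]
Query 2 returns: [(4,)]

Reason: COUNT(*) counts rows, COUNT(DISTINCT customer) counts unique customers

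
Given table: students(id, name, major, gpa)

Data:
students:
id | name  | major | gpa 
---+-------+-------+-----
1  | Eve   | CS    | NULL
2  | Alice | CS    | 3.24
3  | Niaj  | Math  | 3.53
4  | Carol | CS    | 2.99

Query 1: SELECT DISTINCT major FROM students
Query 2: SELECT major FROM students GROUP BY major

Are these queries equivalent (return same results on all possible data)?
Yes, equivalent

Both queries return: [('CS',), ('Math',)]

Reason: Both get unique majors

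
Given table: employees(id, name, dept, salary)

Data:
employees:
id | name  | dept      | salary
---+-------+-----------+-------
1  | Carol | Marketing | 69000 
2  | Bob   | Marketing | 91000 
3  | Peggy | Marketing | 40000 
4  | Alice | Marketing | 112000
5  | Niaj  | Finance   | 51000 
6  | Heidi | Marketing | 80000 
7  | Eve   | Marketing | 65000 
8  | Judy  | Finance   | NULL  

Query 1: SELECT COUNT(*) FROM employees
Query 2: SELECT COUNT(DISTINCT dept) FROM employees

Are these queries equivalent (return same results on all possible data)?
No, not equivalent

Query 1 returns: [(8,)]
Query 2 returns: [(2,)]

Reason: COUNT(*) counts rows, COUNT(DISTINCT dept) counts unique depts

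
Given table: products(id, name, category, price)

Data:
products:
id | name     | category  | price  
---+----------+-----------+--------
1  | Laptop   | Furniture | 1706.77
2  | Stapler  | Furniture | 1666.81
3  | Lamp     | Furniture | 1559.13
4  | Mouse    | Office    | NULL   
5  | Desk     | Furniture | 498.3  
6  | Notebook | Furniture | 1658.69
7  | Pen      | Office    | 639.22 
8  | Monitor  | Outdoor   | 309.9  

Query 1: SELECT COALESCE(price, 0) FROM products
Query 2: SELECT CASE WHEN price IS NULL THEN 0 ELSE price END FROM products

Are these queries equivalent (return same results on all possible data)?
Yes, equivalent

Both queries return: [(0,), (309.9,), (498.3,), (639.22,), (1559.13,), (1658.69,), (1666.81,), (1706.77,)]

Reason: COALESCE vs CASE for NULL handling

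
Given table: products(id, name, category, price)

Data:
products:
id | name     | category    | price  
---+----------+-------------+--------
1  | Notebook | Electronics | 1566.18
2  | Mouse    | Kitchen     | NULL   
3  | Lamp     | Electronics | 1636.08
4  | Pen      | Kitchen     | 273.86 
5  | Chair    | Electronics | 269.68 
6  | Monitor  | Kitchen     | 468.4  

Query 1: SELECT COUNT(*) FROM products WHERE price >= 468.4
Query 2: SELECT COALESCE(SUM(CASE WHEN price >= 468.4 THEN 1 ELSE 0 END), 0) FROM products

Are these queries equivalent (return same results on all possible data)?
Yes, equivalent

Both queries return: [(3,)]

Reason: COUNT with WHERE vs conditional SUM (COALESCE handles empty-table NULL)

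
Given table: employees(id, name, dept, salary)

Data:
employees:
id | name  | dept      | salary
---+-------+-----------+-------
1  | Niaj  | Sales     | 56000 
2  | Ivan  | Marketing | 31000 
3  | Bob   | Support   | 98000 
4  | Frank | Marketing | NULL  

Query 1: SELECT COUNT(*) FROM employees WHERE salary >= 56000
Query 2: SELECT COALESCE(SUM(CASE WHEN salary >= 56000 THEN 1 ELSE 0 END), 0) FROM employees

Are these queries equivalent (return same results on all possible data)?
Yes, equivalent

Both queries return: [(2,)]

Reason: COUNT with WHERE vs conditional SUM (COALESCE handles empty-table NULL)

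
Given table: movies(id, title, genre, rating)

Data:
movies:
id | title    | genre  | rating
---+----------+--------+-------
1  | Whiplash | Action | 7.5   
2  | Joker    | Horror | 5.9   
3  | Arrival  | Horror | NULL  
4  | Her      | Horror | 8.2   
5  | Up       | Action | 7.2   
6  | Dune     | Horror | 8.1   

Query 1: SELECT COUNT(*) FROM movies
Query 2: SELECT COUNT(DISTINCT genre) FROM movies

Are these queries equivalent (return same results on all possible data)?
No, not equivalent

Query 1 returns: [(6,)]
Query 2 returns: [(2,)]

Reason: COUNT(*) counts rows, COUNT(DISTINCT genre) counts unique genres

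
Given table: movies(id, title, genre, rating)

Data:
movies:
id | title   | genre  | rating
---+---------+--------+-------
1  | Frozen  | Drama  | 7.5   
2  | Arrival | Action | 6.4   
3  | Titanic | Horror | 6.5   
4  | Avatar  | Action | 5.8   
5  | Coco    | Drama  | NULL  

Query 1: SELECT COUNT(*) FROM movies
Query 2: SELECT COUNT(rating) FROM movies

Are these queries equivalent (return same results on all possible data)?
No, not equivalent

Query 1 returns: [(5,)]
Query 2 returns: [(4,)]

Reason: COUNT(*) includes NULLs, COUNT(column) excludes them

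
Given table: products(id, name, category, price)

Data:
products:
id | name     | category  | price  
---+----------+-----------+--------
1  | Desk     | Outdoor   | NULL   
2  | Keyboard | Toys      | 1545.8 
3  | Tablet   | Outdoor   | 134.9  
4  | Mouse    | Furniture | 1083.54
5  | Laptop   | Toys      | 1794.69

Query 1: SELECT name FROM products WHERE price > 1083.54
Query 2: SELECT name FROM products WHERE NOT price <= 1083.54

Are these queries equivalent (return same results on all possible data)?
Yes, equivalent

Both queries return: [('Keyboard',), ('Laptop',)]

Reason: Both filter price > 1083.54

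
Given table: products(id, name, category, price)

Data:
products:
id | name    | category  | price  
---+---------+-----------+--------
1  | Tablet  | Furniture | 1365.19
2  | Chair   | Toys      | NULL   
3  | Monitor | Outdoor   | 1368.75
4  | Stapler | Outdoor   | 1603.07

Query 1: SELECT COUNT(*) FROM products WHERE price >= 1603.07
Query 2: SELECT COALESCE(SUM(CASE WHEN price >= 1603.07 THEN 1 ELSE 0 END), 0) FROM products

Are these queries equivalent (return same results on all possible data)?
Yes, equivalent

Both queries return: [(1,)]

Reason: COUNT with WHERE vs conditional SUM (COALESCE handles empty-table NULL)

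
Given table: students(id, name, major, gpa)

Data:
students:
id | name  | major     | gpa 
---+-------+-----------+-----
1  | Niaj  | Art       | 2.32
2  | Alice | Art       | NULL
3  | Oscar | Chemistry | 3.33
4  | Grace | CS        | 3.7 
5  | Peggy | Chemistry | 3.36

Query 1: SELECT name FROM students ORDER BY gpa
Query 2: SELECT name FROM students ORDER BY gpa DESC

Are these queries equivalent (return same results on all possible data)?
No, not equivalent

Query 1 returns: [('Alice',), ('Niaj',), ('Oscar',), ('Peggy',), ('Grace',)]
Query 2 returns: [('Grace',), ('Peggy',), ('Oscar',), ('Niaj',), ('Alice',)]

Reason: ASC vs DESC gives opposite ordering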